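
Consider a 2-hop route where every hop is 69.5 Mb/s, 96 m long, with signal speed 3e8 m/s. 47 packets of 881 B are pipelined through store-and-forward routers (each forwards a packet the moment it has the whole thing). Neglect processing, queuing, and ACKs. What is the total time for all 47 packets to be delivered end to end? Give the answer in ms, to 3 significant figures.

Per-hop transmission t_tx = L/R = 7048/69500000 = 0.10141 ms.
Per-hop propagation t_prop = 96/300000000 = 0.00032 ms.
Pipeline fill: first packet needs 2·t_tx to clear all hops; remaining 46 packets each add one t_tx.
Total = (2+47-1)·t_tx + 2·t_prop = 48·0.10141 + 2·0.00032 = 4.87 ms.

4.87 ms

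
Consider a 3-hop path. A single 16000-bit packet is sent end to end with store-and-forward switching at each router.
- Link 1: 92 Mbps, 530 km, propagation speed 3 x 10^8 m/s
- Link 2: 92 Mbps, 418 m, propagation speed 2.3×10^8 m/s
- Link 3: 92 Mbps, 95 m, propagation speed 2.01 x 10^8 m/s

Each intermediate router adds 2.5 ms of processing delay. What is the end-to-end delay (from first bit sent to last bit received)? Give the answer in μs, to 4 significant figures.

7291 μs

Transmission delay per hop = L/R = 16000/92000000 = 173.913 μs; 3 hops → 521.739 μs.
Propagation delays (d/s per hop): 1766.67, 1.81739, 0.472637 μs; sum = 1768.96 μs.
Processing at 2 router(s): 2 × 2.5 ms = 5000 μs.
End-to-end = 7291 μs.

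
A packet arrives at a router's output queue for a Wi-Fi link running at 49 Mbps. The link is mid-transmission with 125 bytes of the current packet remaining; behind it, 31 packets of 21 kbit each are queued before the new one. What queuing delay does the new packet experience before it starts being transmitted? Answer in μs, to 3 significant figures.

Each queued packet: L/R = 21000/49000000 = 428.571 μs.
31 queued → 13285.7 μs.
Plus remaining 1000 bits of current packet: 20.4082 μs.
Queuing delay = 13300 μs.

13300 μs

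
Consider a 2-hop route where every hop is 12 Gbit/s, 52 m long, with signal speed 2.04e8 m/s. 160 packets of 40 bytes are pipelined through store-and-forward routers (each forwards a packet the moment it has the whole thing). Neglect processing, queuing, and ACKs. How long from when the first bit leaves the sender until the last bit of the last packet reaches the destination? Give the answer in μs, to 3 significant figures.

4.80 μs

Per-hop transmission t_tx = L/R = 320/12000000000 = 0.0266667 μs.
Per-hop propagation t_prop = 52/204000000 = 0.254902 μs.
Pipeline fill: first packet needs 2·t_tx to clear all hops; remaining 159 packets each add one t_tx.
Total = (2+160-1)·t_tx + 2·t_prop = 161·0.0266667 + 2·0.254902 = 4.80 μs.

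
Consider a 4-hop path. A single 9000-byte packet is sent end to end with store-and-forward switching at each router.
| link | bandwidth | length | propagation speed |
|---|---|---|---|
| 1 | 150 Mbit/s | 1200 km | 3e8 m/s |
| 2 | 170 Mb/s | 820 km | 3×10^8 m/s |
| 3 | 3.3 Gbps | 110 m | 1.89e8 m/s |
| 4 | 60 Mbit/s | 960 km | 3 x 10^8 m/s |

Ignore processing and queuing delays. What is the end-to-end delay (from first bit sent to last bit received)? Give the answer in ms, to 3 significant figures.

L = 9000 × 8 = 72000 bits.
Transmission delays (L/R per hop): 0.48, 0.423529, 0.0218182, 1.2 ms; sum = 2.12535 ms.
Propagation delays (d/s per hop): 4, 2.73333, 0.000582011, 3.2 ms; sum = 9.93392 ms.
End-to-end = 12.1 ms.

12.1 ms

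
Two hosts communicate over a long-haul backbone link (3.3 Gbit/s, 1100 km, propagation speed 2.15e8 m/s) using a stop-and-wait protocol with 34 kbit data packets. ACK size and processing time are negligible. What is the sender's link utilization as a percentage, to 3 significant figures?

0.101 %

t_tx = L/R = 34000/3300000000 = 1.0303e-05 s.
t_prop = 1100000/215000000 = 0.00511628 s; RTT = 0.0102326 s.
Cycle = t_tx + RTT = 0.0102429 s.
Utilization = t_tx / cycle = 1.0303e-05/0.0102429 = 0.101 %.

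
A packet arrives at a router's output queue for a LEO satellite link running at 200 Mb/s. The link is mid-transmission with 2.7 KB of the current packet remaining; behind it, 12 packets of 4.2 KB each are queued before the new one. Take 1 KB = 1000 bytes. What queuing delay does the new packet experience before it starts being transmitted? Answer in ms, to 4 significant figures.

Each queued packet: L/R = 33600/200000000 = 0.168 ms.
12 queued → 2.016 ms.
Plus remaining 21600 bits of current packet: 0.108 ms.
Queuing delay = 2.124 ms.

2.124 ms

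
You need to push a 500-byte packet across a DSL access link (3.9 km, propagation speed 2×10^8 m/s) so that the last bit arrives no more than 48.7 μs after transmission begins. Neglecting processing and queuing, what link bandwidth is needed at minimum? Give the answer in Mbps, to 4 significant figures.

137.0 Mbps

L = 4000 bits.
Propagation delay = 3900 / 200000000 = 19.5 μs.
Transmission budget = 48.7 − 19.5 = 29.2 μs.
R ≥ L / t_tx = 4000 bits / 2.92e-05 s = 137.0 Mbps.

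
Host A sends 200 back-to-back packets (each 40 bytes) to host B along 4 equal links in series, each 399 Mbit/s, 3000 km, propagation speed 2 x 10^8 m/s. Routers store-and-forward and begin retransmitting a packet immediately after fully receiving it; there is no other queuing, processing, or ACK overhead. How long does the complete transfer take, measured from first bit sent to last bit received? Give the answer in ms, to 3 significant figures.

Per-hop transmission t_tx = L/R = 320/399000000 = 0.000802005 ms.
Per-hop propagation t_prop = 3000000/200000000 = 15 ms.
Pipeline fill: first packet needs 4·t_tx to clear all hops; remaining 199 packets each add one t_tx.
Total = (4+200-1)·t_tx + 4·t_prop = 203·0.000802005 + 4·15 = 60.2 ms.

60.2 ms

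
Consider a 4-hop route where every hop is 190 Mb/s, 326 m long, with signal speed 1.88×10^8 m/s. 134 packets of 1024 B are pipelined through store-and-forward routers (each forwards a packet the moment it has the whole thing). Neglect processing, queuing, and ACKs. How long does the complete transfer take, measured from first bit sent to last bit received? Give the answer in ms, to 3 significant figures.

5.91 ms

Per-hop transmission t_tx = L/R = 8192/190000000 = 0.0431158 ms.
Per-hop propagation t_prop = 326/188000000 = 0.00173404 ms.
Pipeline fill: first packet needs 4·t_tx to clear all hops; remaining 133 packets each add one t_tx.
Total = (4+134-1)·t_tx + 4·t_prop = 137·0.0431158 + 4·0.00173404 = 5.91 ms.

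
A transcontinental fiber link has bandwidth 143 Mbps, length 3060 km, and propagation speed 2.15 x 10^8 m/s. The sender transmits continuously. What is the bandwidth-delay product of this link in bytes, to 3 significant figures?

Propagation delay = 3060000 / 215000000 = 0.0142326 s.
BDP = R × t_prop = 143000000 × 0.0142326 = 2035260 bits.
In bytes: 2035260/8 = 254000 bytes.

254000 bytes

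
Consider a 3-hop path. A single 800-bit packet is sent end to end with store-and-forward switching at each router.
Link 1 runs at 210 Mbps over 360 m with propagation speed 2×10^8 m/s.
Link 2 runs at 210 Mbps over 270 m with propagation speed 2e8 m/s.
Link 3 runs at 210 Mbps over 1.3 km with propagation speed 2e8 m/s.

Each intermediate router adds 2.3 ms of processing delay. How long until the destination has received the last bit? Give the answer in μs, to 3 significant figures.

Transmission delay per hop = L/R = 800/210000000 = 3.80952 μs; 3 hops → 11.4286 μs.
Propagation delays (d/s per hop): 1.8, 1.35, 6.5 μs; sum = 9.65 μs.
Processing at 2 router(s): 2 × 2.3 ms = 4600 μs.
End-to-end = 4620 μs.

4620 μs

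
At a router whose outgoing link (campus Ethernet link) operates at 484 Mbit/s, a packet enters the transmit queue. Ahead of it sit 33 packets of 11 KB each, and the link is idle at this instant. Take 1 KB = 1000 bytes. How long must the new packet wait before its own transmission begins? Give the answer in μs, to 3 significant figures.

6000 μs

Each queued packet: L/R = 88000/484000000 = 181.818 μs.
33 queued → 6000 μs.
Queuing delay = 6000 μs.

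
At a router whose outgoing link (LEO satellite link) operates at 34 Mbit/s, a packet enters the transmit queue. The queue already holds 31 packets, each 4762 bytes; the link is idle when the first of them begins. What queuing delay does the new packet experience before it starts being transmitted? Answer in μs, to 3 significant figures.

Each queued packet: L/R = 38096/34000000 = 1120.47 μs.
31 queued → 34734.6 μs.
Queuing delay = 34700 μs.

34700 μs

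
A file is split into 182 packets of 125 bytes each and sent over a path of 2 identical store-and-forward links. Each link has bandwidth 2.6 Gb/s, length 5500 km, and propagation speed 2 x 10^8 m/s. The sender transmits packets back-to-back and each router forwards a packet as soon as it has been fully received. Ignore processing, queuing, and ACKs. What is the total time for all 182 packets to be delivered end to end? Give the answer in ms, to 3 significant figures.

Per-hop transmission t_tx = L/R = 1000/2600000000 = 0.000384615 ms.
Per-hop propagation t_prop = 5500000/200000000 = 27.5 ms.
Pipeline fill: first packet needs 2·t_tx to clear all hops; remaining 181 packets each add one t_tx.
Total = (2+182-1)·t_tx + 2·t_prop = 183·0.000384615 + 2·27.5 = 55.1 ms.

55.1 ms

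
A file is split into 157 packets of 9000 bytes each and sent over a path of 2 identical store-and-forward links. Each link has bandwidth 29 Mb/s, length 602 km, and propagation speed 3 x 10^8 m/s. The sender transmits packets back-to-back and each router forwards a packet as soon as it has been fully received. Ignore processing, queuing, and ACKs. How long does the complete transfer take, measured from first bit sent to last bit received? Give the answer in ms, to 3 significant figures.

396 ms

Per-hop transmission t_tx = L/R = 72000/29000000 = 2.48276 ms.
Per-hop propagation t_prop = 602000/300000000 = 2.00667 ms.
Pipeline fill: first packet needs 2·t_tx to clear all hops; remaining 156 packets each add one t_tx.
Total = (2+157-1)·t_tx + 2·t_prop = 158·2.48276 + 2·2.00667 = 396 ms.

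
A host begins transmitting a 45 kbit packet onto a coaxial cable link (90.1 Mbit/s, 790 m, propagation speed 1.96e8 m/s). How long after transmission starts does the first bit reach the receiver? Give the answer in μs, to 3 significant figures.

First bit experiences only propagation delay: d/s = 790/196000000 = 4.03 μs.

4.03 μs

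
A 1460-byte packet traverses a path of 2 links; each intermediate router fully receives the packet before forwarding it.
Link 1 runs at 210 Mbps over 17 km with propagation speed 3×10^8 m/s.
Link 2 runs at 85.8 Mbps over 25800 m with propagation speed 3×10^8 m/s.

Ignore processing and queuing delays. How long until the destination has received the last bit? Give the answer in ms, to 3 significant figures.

L = 1460 × 8 = 11680 bits.
Transmission delays (L/R per hop): 0.055619, 0.136131 ms; sum = 0.19175 ms.
Propagation delays (d/s per hop): 0.0566667, 0.086 ms; sum = 0.142667 ms.
End-to-end = 0.334 ms.

0.334 ms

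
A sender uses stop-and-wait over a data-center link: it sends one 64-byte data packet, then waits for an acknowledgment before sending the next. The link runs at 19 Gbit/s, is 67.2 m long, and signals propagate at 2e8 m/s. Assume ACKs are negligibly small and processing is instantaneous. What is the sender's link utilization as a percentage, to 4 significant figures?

t_tx = L/R = 512/19000000000 = 2.69474e-08 s.
t_prop = 67.2/200000000 = 3.36e-07 s; RTT = 6.72e-07 s.
Cycle = t_tx + RTT = 6.98947e-07 s.
Utilization = t_tx / cycle = 2.69474e-08/6.98947e-07 = 3.855 %.

3.855 %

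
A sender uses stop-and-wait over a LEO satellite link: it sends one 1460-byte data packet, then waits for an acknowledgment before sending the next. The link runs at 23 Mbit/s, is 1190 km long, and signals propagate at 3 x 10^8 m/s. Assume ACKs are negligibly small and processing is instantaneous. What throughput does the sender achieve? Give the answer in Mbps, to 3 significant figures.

t_tx = L/R = 11680/23000000 = 0.000507826 s.
t_prop = 1190000/300000000 = 0.00396667 s; RTT = 0.00793333 s.
Cycle = t_tx + RTT = 0.00844116 s.
Throughput = L / cycle = 11680 / 0.00844116 = 1.38 Mbps.

1.38 Mbps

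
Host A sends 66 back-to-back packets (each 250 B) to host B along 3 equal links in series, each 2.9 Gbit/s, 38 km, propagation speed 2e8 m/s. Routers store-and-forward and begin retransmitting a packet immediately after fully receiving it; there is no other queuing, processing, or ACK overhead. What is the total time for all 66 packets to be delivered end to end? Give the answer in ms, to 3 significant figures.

0.617 ms

Per-hop transmission t_tx = L/R = 2000/2900000000 = 0.000689655 ms.
Per-hop propagation t_prop = 38000/200000000 = 0.19 ms.
Pipeline fill: first packet needs 3·t_tx to clear all hops; remaining 65 packets each add one t_tx.
Total = (3+66-1)·t_tx + 3·t_prop = 68·0.000689655 + 3·0.19 = 0.617 ms.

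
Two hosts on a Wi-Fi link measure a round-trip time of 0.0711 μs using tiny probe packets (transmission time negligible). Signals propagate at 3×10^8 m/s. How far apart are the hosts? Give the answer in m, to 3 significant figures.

10.7 m

One-way propagation = RTT/2 = 0.03555 μs.
d = s × t = 300000000 × 3.555e-08 = 10.7 m.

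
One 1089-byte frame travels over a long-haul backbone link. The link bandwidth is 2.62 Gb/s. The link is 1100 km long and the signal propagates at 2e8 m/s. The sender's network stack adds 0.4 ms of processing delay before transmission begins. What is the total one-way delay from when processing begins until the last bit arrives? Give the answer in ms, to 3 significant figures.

5.90 ms

L = 1089 × 8 = 8712 bits.
Transmission delay = L/R = 8712 / 2620000000 = 0.00332519 ms.
Propagation delay = d/s = 1100000 m / 200000000 m/s = 5.5 ms.
Plus processing delay 0.4 ms = 0.4 ms.
Total = 5.90 ms.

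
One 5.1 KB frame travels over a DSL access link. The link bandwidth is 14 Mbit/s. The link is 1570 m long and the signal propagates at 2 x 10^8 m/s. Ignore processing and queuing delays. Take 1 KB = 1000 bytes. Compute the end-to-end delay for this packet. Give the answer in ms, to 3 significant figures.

L = 40800 bits.
Transmission delay = L/R = 40800 / 14000000 = 2.91429 ms.
Propagation delay = d/s = 1570 m / 200000000 m/s = 0.00785 ms.
Total = 2.92 ms.

2.92 ms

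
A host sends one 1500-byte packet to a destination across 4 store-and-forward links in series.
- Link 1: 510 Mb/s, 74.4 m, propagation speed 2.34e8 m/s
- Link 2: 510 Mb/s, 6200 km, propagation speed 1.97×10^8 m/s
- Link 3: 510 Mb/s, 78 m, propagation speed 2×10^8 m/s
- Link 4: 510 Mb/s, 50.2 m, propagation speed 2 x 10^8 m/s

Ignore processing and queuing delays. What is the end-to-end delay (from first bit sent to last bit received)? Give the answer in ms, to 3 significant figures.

31.6 ms

L = 1500 × 8 = 12000 bits.
Transmission delay per hop = L/R = 12000/510000000 = 0.0235294 ms; 4 hops → 0.0941176 ms.
Propagation delays (d/s per hop): 0.000317949, 31.4721, 0.00039, 0.000251 ms; sum = 31.473 ms.
End-to-end = 31.6 ms.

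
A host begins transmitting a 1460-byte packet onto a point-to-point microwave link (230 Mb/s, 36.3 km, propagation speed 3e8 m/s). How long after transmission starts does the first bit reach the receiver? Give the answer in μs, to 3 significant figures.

121 μs

First bit experiences only propagation delay: d/s = 36300/300000000 = 121 μs.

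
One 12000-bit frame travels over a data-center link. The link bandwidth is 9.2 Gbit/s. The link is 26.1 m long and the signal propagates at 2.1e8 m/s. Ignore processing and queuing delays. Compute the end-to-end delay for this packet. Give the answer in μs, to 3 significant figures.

1.43 μs

Transmission delay = L/R = 12000 / 9200000000 = 1.30435 μs.
Propagation delay = d/s = 26.1 m / 210000000 m/s = 0.124286 μs.
Total = 1.43 μs.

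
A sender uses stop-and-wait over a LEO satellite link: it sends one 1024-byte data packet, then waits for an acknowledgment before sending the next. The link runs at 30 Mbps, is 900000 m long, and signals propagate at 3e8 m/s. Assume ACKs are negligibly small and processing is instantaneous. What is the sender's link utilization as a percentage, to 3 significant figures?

4.35 %

t_tx = L/R = 8192/30000000 = 0.000273067 s.
t_prop = 900000/300000000 = 0.003 s; RTT = 0.006 s.
Cycle = t_tx + RTT = 0.00627307 s.
Utilization = t_tx / cycle = 0.000273067/0.00627307 = 4.35 %.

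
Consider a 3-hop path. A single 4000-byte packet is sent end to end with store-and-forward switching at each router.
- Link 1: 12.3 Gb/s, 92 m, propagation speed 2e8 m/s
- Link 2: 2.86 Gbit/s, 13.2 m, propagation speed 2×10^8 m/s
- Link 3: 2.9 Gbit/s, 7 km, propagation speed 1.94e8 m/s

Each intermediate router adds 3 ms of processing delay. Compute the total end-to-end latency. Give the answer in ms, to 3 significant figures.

6.06 ms

L = 4000 × 8 = 32000 bits.
Transmission delays (L/R per hop): 0.00260163, 0.0111888, 0.0110345 ms; sum = 0.0248249 ms.
Propagation delays (d/s per hop): 0.00046, 6.6e-05, 0.0360825 ms; sum = 0.0366085 ms.
Processing at 2 router(s): 2 × 3 ms = 6 ms.
End-to-end = 6.06 ms.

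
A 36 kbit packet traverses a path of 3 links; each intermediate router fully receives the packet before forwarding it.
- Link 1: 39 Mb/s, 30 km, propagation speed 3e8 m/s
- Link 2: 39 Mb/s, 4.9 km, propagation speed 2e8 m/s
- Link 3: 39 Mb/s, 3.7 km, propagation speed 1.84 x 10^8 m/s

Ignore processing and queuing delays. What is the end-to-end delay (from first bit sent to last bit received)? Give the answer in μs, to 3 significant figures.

2910 μs

L = 36000 bits.
Transmission delay per hop = L/R = 36000/39000000 = 923.077 μs; 3 hops → 2769.23 μs.
Propagation delays (d/s per hop): 100, 24.5, 20.1087 μs; sum = 144.609 μs.
End-to-end = 2910 μs.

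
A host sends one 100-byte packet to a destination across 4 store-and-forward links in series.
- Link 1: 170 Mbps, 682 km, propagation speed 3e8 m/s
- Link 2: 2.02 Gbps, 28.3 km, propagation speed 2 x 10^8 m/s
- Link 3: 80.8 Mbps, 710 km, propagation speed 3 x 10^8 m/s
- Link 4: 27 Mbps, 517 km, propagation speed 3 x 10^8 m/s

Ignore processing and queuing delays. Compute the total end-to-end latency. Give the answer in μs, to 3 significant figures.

L = 100 × 8 = 800 bits.
Transmission delays (L/R per hop): 4.70588, 0.39604, 9.90099, 29.6296 μs; sum = 44.6325 μs.
Propagation delays (d/s per hop): 2273.33, 141.5, 2366.67, 1723.33 μs; sum = 6504.83 μs.
End-to-end = 6550 μs.

6550 μs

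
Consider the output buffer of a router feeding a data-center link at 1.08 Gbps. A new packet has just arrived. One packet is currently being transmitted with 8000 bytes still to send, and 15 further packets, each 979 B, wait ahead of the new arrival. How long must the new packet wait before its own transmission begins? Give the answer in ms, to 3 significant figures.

Each queued packet: L/R = 7832/1080000000 = 0.00725185 ms.
15 queued → 0.108778 ms.
Plus remaining 64000 bits of current packet: 0.0592593 ms.
Queuing delay = 0.168 ms.

0.168 ms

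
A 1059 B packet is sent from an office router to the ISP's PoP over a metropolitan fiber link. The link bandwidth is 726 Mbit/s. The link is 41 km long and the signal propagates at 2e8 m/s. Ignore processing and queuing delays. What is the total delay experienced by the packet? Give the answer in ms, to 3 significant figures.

L = 1059 × 8 = 8472 bits.
Transmission delay = L/R = 8472 / 726000000 = 0.0116694 ms.
Propagation delay = d/s = 41000 m / 200000000 m/s = 0.205 ms.
Total = 0.217 ms.

0.217 ms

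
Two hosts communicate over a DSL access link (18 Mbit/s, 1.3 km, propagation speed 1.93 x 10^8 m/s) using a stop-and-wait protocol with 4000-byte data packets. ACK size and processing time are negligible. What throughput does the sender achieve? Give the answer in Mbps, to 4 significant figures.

t_tx = L/R = 32000/18000000 = 0.00177778 s.
t_prop = 1300/193000000 = 6.73575e-06 s; RTT = 1.34715e-05 s.
Cycle = t_tx + RTT = 0.00179125 s.
Throughput = L / cycle = 32000 / 0.00179125 = 17.86 Mbps.

17.86 Mbps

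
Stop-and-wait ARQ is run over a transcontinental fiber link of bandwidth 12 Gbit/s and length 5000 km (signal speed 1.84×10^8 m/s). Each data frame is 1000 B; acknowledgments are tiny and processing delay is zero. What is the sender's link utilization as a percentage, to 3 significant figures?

t_tx = L/R = 8000/12000000000 = 6.66667e-07 s.
t_prop = 5000000/184000000 = 0.0271739 s; RTT = 0.0543478 s.
Cycle = t_tx + RTT = 0.0543485 s.
Utilization = t_tx / cycle = 6.66667e-07/0.0543485 = 0.00123 %.

0.00123 %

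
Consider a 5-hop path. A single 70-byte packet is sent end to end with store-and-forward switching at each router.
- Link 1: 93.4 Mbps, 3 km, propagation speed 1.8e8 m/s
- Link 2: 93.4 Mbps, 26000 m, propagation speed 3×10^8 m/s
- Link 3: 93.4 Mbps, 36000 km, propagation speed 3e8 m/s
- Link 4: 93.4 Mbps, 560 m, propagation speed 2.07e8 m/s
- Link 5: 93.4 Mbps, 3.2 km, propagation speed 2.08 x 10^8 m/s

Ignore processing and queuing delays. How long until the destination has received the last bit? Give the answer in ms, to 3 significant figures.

L = 70 × 8 = 560 bits.
Transmission delay per hop = L/R = 560/93400000 = 0.00599572 ms; 5 hops → 0.0299786 ms.
Propagation delays (d/s per hop): 0.0166667, 0.0866667, 120, 0.00270531, 0.0153846 ms; sum = 120.121 ms.
End-to-end = 120 ms.

120 ms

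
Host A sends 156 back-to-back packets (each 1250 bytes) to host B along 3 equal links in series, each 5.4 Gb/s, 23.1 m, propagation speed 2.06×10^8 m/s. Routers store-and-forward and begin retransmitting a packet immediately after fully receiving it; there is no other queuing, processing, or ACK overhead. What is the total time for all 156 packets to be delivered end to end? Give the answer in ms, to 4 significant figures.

0.2929 ms

Per-hop transmission t_tx = L/R = 10000/5400000000 = 0.00185185 ms.
Per-hop propagation t_prop = 23.1/206000000 = 0.000112136 ms.
Pipeline fill: first packet needs 3·t_tx to clear all hops; remaining 155 packets each add one t_tx.
Total = (3+156-1)·t_tx + 3·t_prop = 158·0.00185185 + 3·0.000112136 = 0.2929 ms.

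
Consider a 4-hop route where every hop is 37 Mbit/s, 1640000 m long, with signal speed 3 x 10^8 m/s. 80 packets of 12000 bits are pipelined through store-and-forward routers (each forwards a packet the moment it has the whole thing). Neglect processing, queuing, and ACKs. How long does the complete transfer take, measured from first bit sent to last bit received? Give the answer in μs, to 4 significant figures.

Per-hop transmission t_tx = L/R = 12000/37000000 = 324.324 μs.
Per-hop propagation t_prop = 1640000/300000000 = 5466.67 μs.
Pipeline fill: first packet needs 4·t_tx to clear all hops; remaining 79 packets each add one t_tx.
Total = (4+80-1)·t_tx + 4·t_prop = 83·324.324 + 4·5466.67 = 48790 μs.

48790 μs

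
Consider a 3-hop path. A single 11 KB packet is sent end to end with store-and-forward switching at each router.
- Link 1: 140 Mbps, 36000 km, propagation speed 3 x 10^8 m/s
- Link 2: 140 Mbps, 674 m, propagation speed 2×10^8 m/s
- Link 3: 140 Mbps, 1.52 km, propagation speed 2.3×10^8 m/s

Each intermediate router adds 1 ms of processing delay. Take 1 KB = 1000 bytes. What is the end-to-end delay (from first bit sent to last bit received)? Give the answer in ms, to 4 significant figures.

L = 88000 bits.
Transmission delay per hop = L/R = 88000/140000000 = 0.628571 ms; 3 hops → 1.88571 ms.
Propagation delays (d/s per hop): 120, 0.00337, 0.0066087 ms; sum = 120.01 ms.
Processing at 2 router(s): 2 × 1 ms = 2 ms.
End-to-end = 123.9 ms.

123.9 ms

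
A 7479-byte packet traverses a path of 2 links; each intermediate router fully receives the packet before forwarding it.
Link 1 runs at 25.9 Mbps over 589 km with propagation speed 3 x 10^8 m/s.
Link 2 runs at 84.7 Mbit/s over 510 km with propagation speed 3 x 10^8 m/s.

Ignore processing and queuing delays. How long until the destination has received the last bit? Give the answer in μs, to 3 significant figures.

L = 7479 × 8 = 59832 bits.
Transmission delays (L/R per hop): 2310.12, 706.399 μs; sum = 3016.51 μs.
Propagation delays (d/s per hop): 1963.33, 1700 μs; sum = 3663.33 μs.
End-to-end = 6680 μs.

6680 μs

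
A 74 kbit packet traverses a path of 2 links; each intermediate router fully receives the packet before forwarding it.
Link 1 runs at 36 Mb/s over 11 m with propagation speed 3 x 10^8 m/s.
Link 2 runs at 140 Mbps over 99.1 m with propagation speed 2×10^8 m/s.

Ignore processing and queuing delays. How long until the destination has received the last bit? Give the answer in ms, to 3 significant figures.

2.58 ms

L = 74000 bits.
Transmission delays (L/R per hop): 2.05556, 0.528571 ms; sum = 2.58413 ms.
Propagation delays (d/s per hop): 3.66667e-05, 0.0004955 ms; sum = 0.000532167 ms.
End-to-end = 2.58 ms.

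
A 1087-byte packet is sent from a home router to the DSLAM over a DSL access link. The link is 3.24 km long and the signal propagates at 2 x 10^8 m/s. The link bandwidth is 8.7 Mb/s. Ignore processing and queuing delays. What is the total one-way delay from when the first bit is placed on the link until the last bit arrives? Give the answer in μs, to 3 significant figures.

1020 μs

L = 1087 × 8 = 8696 bits.
Transmission delay = L/R = 8696 / 8700000 = 999.54 μs.
Propagation delay = d/s = 3240 m / 200000000 m/s = 16.2 μs.
Total = 1020 μs.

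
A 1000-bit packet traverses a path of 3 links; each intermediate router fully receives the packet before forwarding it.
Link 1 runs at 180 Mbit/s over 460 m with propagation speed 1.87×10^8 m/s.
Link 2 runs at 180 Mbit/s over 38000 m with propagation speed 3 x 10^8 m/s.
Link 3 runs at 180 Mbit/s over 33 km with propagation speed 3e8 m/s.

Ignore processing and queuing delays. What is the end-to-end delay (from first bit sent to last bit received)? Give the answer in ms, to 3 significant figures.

0.256 ms

Transmission delay per hop = L/R = 1000/180000000 = 0.00555556 ms; 3 hops → 0.0166667 ms.
Propagation delays (d/s per hop): 0.00245989, 0.126667, 0.11 ms; sum = 0.239127 ms.
End-to-end = 0.256 ms.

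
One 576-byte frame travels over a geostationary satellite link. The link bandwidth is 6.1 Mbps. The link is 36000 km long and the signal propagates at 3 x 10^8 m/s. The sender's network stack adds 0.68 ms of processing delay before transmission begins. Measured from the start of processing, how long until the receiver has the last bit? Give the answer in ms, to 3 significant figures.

121 ms

L = 576 × 8 = 4608 bits.
Transmission delay = L/R = 4608 / 6100000 = 0.75541 ms.
Propagation delay = d/s = 36000000 m / 300000000 m/s = 120 ms.
Plus processing delay 0.68 ms = 0.68 ms.
Total = 121 ms.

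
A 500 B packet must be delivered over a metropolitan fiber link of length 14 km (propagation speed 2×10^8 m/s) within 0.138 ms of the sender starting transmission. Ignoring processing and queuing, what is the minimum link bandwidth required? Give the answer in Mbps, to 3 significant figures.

L = 4000 bits.
Propagation delay = 14000 / 200000000 = 0.07 ms.
Transmission budget = 0.138 − 0.07 = 0.068 ms.
R ≥ L / t_tx = 4000 bits / 6.8e-05 s = 58.8 Mbps.

58.8 Mbps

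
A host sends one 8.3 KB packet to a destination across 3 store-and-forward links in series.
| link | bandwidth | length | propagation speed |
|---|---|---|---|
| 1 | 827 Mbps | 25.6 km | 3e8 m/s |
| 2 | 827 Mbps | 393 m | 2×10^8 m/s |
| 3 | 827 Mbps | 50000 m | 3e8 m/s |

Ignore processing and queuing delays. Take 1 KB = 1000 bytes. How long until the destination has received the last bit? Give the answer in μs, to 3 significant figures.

495 μs

L = 66400 bits.
Transmission delay per hop = L/R = 66400/827000000 = 80.2902 μs; 3 hops → 240.871 μs.
Propagation delays (d/s per hop): 85.3333, 1.965, 166.667 μs; sum = 253.965 μs.
End-to-end = 495 μs.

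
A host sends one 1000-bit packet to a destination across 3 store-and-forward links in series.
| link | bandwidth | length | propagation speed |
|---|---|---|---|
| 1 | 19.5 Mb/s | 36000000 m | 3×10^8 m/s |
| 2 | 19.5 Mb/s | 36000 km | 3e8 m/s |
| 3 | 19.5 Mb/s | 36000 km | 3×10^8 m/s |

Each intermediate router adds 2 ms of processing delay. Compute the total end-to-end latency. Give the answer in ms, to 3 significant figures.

Transmission delay per hop = L/R = 1000/19500000 = 0.0512821 ms; 3 hops → 0.153846 ms.
Propagation delays (d/s per hop): 120, 120, 120 ms; sum = 360 ms.
Processing at 2 router(s): 2 × 2 ms = 4 ms.
End-to-end = 364 ms.

364 ms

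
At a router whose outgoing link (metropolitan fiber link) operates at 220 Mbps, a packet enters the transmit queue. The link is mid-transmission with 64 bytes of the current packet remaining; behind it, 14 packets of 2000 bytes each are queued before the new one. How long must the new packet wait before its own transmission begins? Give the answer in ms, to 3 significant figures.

Each queued packet: L/R = 16000/220000000 = 0.0727273 ms.
14 queued → 1.01818 ms.
Plus remaining 512 bits of current packet: 0.00232727 ms.
Queuing delay = 1.02 ms.

1.02 ms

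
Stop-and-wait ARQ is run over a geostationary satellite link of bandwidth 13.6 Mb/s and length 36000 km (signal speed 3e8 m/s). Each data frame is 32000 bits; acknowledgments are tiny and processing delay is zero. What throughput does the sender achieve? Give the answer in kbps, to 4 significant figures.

t_tx = L/R = 32000/13600000 = 0.00235294 s.
t_prop = 36000000/300000000 = 0.12 s; RTT = 0.24 s.
Cycle = t_tx + RTT = 0.242353 s.
Throughput = L / cycle = 32000 / 0.242353 = 132.0 kbps.

132.0 kbps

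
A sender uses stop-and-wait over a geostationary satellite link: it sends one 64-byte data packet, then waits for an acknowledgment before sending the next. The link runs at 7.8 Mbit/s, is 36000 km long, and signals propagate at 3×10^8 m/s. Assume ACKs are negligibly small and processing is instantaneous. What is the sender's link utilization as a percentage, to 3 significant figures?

0.0273 %

t_tx = L/R = 512/7800000 = 6.5641e-05 s.
t_prop = 36000000/300000000 = 0.12 s; RTT = 0.24 s.
Cycle = t_tx + RTT = 0.240066 s.
Utilization = t_tx / cycle = 6.5641e-05/0.240066 = 0.0273 %.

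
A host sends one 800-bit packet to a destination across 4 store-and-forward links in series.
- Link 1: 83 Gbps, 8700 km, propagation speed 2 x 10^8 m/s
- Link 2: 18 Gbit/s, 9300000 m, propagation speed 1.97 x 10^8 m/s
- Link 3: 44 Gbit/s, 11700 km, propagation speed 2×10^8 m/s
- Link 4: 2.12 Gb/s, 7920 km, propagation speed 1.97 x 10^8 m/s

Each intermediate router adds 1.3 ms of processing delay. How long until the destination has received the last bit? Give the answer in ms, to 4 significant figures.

193.3 ms

Transmission delays (L/R per hop): 9.63855e-06, 4.44444e-05, 1.81818e-05, 0.000377358 ms; sum = 0.000449623 ms.
Propagation delays (d/s per hop): 43.5, 47.2081, 58.5, 40.203 ms; sum = 189.411 ms.
Processing at 3 router(s): 3 × 1.3 ms = 3.9 ms.
End-to-end = 193.3 ms.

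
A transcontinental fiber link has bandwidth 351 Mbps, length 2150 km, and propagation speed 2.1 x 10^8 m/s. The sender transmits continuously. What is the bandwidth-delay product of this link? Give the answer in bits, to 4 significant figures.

Propagation delay = 2150000 / 210000000 = 0.0102381 s.
BDP = R × t_prop = 351000000 × 0.0102381 = 3593570 bits.

3594000 bits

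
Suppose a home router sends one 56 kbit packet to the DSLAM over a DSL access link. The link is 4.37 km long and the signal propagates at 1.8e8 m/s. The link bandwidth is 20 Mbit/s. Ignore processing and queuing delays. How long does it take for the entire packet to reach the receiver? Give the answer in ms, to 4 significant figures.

2.824 ms

L = 56000 bits.
Transmission delay = L/R = 56000 / 20000000 = 2.8 ms.
Propagation delay = d/s = 4370 m / 180000000 m/s = 0.0242778 ms.
Total = 2.824 ms.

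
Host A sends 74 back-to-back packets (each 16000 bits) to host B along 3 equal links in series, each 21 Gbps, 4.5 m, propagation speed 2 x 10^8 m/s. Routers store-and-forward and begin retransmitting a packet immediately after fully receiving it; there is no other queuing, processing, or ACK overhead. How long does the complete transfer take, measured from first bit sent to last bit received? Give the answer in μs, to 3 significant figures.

Per-hop transmission t_tx = L/R = 16000/21000000000 = 0.761905 μs.
Per-hop propagation t_prop = 4.5/200000000 = 0.0225 μs.
Pipeline fill: first packet needs 3·t_tx to clear all hops; remaining 73 packets each add one t_tx.
Total = (3+74-1)·t_tx + 3·t_prop = 76·0.761905 + 3·0.0225 = 58.0 μs.

58.0 μs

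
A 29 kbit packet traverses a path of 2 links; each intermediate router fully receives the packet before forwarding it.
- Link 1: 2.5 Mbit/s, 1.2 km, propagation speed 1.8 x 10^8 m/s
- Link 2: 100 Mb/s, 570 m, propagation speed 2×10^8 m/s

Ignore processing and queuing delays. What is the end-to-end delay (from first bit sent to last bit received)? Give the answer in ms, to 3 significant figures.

L = 29000 bits.
Transmission delays (L/R per hop): 11.6, 0.29 ms; sum = 11.89 ms.
Propagation delays (d/s per hop): 0.00666667, 0.00285 ms; sum = 0.00951667 ms.
End-to-end = 11.9 ms.

11.9 ms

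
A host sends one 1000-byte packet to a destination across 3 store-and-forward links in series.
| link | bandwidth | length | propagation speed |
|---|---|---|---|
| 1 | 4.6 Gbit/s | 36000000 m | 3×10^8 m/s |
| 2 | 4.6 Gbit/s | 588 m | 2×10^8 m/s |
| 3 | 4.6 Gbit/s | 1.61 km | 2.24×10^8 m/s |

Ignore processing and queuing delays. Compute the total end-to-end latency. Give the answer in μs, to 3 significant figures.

L = 1000 × 8 = 8000 bits.
Transmission delay per hop = L/R = 8000/4600000000 = 1.73913 μs; 3 hops → 5.21739 μs.
Propagation delays (d/s per hop): 120000, 2.94, 7.1875 μs; sum = 120010 μs.
End-to-end = 120000 μs.

120000 μs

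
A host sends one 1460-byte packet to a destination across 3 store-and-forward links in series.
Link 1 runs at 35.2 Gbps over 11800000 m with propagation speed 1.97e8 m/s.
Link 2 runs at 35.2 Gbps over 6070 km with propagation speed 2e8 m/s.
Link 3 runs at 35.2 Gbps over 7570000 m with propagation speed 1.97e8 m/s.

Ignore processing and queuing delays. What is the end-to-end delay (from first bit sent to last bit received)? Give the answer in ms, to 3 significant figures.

L = 1460 × 8 = 11680 bits.
Transmission delay per hop = L/R = 11680/35200000000 = 0.000331818 ms; 3 hops → 0.000995455 ms.
Propagation delays (d/s per hop): 59.8985, 30.35, 38.4264 ms; sum = 128.675 ms.
End-to-end = 129 ms.

129 ms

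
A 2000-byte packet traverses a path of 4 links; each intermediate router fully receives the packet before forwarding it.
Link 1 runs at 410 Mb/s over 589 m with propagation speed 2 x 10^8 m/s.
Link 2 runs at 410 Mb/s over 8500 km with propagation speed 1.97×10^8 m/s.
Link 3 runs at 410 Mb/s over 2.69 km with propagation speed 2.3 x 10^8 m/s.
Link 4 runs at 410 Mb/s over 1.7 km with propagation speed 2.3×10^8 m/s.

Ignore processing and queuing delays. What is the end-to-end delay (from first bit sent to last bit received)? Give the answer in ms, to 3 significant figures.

L = 2000 × 8 = 16000 bits.
Transmission delay per hop = L/R = 16000/410000000 = 0.0390244 ms; 4 hops → 0.156098 ms.
Propagation delays (d/s per hop): 0.002945, 43.1472, 0.0116957, 0.0073913 ms; sum = 43.1692 ms.
End-to-end = 43.3 ms.

43.3 ms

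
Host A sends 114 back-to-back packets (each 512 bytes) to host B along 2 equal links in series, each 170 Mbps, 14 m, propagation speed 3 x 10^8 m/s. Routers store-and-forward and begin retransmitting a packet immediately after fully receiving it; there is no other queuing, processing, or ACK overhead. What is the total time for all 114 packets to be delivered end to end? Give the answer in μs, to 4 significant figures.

2771 μs

Per-hop transmission t_tx = L/R = 4096/170000000 = 24.0941 μs.
Per-hop propagation t_prop = 14/300000000 = 0.0466667 μs.
Pipeline fill: first packet needs 2·t_tx to clear all hops; remaining 113 packets each add one t_tx.
Total = (2+114-1)·t_tx + 2·t_prop = 115·24.0941 + 2·0.0466667 = 2771 μs.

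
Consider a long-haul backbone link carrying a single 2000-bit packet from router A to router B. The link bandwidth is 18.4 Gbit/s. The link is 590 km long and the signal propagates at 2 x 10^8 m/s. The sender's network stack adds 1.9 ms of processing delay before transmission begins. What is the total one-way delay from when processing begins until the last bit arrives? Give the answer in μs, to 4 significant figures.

4850 μs

Transmission delay = L/R = 2000 / 18400000000 = 0.108696 μs.
Propagation delay = d/s = 590000 m / 200000000 m/s = 2950 μs.
Plus processing delay 1.9 ms = 1900 μs.
Total = 4850 μs.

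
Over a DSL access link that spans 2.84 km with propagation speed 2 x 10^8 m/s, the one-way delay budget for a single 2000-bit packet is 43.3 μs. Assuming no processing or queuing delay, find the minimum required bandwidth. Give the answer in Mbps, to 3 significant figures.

Propagation delay = 2840 / 200000000 = 14.2 μs.
Transmission budget = 43.3 − 14.2 = 29.1 μs.
R ≥ L / t_tx = 2000 bits / 2.91e-05 s = 68.7 Mbps.

68.7 Mbps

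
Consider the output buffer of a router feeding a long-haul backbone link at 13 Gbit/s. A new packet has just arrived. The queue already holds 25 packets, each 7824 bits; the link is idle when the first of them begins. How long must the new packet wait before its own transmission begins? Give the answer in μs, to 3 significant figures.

Each queued packet: L/R = 7824/13000000000 = 0.601846 μs.
25 queued → 15.0462 μs.
Queuing delay = 15.0 μs.

15.0 μs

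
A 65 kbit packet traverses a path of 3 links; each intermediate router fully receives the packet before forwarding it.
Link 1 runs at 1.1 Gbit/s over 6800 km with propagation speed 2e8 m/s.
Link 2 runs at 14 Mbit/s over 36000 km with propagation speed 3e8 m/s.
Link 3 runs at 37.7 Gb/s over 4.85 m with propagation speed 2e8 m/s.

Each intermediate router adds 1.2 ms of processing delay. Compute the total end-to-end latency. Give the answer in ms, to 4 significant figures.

161.1 ms

L = 65000 bits.
Transmission delays (L/R per hop): 0.0590909, 4.64286, 0.00172414 ms; sum = 4.70367 ms.
Propagation delays (d/s per hop): 34, 120, 2.425e-05 ms; sum = 154 ms.
Processing at 2 router(s): 2 × 1.2 ms = 2.4 ms.
End-to-end = 161.1 ms.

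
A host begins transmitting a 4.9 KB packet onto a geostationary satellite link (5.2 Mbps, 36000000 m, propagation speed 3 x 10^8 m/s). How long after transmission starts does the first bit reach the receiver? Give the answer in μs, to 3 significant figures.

First bit experiences only propagation delay: d/s = 36000000/300000000 = 120000 μs.

120000 μs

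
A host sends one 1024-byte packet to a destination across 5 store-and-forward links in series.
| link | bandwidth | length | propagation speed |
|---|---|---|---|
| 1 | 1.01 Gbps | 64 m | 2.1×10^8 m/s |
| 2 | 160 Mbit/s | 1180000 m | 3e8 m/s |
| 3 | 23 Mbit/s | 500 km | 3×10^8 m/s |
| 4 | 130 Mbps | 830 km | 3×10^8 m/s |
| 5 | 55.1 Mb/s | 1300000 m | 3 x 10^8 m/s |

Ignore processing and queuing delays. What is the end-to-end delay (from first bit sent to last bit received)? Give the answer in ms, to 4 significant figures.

L = 1024 × 8 = 8192 bits.
Transmission delays (L/R per hop): 0.00811089, 0.0512, 0.356174, 0.0630154, 0.148675 ms; sum = 0.627175 ms.
Propagation delays (d/s per hop): 0.000304762, 3.93333, 1.66667, 2.76667, 4.33333 ms; sum = 12.7003 ms.
End-to-end = 13.33 ms.

13.33 ms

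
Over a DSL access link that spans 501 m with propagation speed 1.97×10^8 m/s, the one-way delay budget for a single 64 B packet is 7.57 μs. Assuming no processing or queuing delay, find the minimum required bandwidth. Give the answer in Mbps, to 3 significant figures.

102 Mbps

L = 512 bits.
Propagation delay = 501 / 197000000 = 2.54315 μs.
Transmission budget = 7.57 − 2.54315 = 5.02685 μs.
R ≥ L / t_tx = 512 bits / 5.02685e-06 s = 102 Mbps.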